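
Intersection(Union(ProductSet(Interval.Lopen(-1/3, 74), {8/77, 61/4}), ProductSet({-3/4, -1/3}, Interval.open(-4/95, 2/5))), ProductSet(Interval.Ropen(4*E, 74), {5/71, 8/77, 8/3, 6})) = ProductSet(Interval.Ropen(4*E, 74), {8/77})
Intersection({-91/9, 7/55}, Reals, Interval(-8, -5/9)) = EmptySet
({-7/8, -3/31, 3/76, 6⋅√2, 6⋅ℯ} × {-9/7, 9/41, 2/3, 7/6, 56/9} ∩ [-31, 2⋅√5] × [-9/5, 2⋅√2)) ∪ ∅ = {-7/8, -3/31, 3/76} × {-9/7, 9/41, 2/3, 7/6}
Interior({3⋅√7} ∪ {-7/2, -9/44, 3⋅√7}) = ∅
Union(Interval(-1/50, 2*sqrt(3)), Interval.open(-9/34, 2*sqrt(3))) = Interval.Lopen(-9/34, 2*sqrt(3))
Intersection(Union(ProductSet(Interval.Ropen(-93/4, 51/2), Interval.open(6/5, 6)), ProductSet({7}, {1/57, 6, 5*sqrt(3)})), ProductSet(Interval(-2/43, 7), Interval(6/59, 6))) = Union(ProductSet({7}, {6}), ProductSet(Interval(-2/43, 7), Interval.open(6/5, 6)))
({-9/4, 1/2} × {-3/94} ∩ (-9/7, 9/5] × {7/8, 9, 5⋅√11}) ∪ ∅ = ∅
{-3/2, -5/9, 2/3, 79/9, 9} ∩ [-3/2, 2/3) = {-3/2, -5/9}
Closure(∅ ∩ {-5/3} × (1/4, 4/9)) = ∅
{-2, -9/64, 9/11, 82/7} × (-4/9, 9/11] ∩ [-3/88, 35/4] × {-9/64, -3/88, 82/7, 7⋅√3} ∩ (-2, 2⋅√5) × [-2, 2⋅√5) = {9/11} × {-9/64, -3/88}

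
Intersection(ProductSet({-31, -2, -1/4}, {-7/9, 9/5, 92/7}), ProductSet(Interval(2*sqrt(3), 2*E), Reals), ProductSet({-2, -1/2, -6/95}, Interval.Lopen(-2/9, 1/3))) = EmptySet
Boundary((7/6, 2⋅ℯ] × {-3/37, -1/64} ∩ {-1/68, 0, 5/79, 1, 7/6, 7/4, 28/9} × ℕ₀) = ∅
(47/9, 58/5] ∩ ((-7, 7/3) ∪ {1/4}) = ∅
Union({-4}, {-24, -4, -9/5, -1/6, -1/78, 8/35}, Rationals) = Rationals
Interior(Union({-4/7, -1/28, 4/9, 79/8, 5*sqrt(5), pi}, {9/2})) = EmptySet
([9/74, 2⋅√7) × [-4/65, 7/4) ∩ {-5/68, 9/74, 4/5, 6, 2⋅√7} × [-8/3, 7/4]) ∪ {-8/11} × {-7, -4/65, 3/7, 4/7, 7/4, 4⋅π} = ({9/74, 4/5} × [-4/65, 7/4)) ∪ ({-8/11} × {-7, -4/65, 3/7, 4/7, 7/4, 4⋅π})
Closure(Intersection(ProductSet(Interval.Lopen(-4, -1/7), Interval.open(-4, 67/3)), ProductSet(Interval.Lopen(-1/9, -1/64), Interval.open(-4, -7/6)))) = EmptySet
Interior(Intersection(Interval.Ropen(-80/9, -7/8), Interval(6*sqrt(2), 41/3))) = EmptySet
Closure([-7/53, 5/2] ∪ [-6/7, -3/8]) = [-6/7, -3/8] ∪ [-7/53, 5/2]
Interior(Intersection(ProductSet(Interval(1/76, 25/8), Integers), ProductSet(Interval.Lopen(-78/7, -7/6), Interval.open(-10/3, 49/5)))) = EmptySet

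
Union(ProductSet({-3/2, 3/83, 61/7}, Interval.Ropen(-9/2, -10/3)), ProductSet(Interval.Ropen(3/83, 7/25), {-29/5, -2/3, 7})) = Union(ProductSet({-3/2, 3/83, 61/7}, Interval.Ropen(-9/2, -10/3)), ProductSet(Interval.Ropen(3/83, 7/25), {-29/5, -2/3, 7}))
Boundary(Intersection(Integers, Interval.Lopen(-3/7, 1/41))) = Range(0, 1, 1)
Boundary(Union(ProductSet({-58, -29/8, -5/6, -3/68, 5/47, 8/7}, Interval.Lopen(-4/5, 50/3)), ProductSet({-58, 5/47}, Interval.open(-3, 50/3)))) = Union(ProductSet({-58, 5/47}, Interval(-3, 50/3)), ProductSet({-58, -29/8, -5/6, -3/68, 5/47, 8/7}, Interval(-4/5, 50/3)))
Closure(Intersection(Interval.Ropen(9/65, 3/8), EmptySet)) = EmptySet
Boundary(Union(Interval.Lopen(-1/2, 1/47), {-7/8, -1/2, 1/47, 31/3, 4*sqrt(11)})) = {-7/8, -1/2, 1/47, 31/3, 4*sqrt(11)}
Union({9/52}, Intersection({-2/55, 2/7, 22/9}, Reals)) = {-2/55, 9/52, 2/7, 22/9}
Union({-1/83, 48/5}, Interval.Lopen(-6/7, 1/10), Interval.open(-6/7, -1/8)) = Union({48/5}, Interval.Lopen(-6/7, 1/10))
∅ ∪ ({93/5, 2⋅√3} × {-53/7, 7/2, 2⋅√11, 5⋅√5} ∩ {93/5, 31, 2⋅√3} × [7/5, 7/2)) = ∅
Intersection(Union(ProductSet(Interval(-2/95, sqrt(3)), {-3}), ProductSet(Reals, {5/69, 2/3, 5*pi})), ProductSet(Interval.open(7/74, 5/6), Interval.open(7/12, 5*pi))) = ProductSet(Interval.open(7/74, 5/6), {2/3})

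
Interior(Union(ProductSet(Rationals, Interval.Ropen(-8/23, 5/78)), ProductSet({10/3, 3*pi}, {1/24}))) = EmptySet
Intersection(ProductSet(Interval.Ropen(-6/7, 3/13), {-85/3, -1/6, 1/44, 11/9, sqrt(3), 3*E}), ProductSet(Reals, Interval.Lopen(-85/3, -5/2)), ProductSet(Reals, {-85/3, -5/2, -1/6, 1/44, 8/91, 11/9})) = EmptySet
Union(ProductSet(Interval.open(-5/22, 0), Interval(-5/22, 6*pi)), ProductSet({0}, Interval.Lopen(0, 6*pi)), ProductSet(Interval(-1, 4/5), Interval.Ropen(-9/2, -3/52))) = Union(ProductSet({0}, Interval.Lopen(0, 6*pi)), ProductSet(Interval(-1, 4/5), Interval.Ropen(-9/2, -3/52)), ProductSet(Interval.open(-5/22, 0), Interval(-5/22, 6*pi)))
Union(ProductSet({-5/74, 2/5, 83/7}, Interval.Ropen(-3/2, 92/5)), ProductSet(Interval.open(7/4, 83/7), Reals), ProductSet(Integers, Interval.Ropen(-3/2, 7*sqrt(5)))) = Union(ProductSet({-5/74, 2/5, 83/7}, Interval.Ropen(-3/2, 92/5)), ProductSet(Integers, Interval.Ropen(-3/2, 7*sqrt(5))), ProductSet(Interval.open(7/4, 83/7), Reals))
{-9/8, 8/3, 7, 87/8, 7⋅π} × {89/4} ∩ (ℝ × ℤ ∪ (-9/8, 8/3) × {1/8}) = ∅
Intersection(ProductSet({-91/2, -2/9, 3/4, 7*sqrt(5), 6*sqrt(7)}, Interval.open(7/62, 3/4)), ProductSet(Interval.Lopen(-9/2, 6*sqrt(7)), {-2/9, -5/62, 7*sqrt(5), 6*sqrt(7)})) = EmptySet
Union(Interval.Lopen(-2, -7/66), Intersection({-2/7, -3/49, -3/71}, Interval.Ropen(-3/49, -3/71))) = Union({-3/49}, Interval.Lopen(-2, -7/66))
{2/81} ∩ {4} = ∅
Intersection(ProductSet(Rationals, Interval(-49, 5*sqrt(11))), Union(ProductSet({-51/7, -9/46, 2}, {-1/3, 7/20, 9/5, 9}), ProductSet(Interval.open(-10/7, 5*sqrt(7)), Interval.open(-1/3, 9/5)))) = Union(ProductSet({-51/7, -9/46, 2}, {-1/3, 7/20, 9/5, 9}), ProductSet(Intersection(Interval.open(-10/7, 5*sqrt(7)), Rationals), Interval.open(-1/3, 9/5)))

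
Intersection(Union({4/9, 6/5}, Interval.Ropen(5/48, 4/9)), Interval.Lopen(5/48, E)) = Union({6/5}, Interval.Lopen(5/48, 4/9))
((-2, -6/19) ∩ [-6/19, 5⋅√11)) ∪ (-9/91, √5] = (-9/91, √5]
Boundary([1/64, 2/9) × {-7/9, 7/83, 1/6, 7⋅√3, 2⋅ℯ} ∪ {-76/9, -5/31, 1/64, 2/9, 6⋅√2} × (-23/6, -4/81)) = ({-76/9, -5/31, 1/64, 2/9, 6⋅√2} × [-23/6, -4/81]) ∪ ([1/64, 2/9] × {-7/9, 7/83, 1/6, 7⋅√3, 2⋅ℯ})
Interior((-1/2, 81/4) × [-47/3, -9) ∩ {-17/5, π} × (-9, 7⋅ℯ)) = ∅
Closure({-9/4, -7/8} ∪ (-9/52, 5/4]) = {-9/4, -7/8} ∪ [-9/52, 5/4]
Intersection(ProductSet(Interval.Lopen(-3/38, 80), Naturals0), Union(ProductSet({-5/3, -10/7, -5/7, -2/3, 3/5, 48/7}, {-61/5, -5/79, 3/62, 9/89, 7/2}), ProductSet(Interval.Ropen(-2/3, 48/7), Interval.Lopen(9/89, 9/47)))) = EmptySet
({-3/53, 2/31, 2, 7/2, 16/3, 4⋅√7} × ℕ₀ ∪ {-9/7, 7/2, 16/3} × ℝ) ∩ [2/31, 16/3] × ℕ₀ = {2/31, 2, 7/2, 16/3} × ℕ₀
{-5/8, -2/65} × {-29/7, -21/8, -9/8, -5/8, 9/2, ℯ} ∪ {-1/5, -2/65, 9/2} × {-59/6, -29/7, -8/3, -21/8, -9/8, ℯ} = ({-5/8, -2/65} × {-29/7, -21/8, -9/8, -5/8, 9/2, ℯ}) ∪ ({-1/5, -2/65, 9/2} × {-59/6, -29/7, -8/3, -21/8, -9/8, ℯ})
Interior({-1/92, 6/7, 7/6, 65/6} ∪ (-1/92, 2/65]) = (-1/92, 2/65)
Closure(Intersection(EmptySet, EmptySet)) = EmptySet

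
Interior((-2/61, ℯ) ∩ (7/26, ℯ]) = (7/26, ℯ)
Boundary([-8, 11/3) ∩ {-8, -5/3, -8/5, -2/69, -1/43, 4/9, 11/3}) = {-8, -5/3, -8/5, -2/69, -1/43, 4/9}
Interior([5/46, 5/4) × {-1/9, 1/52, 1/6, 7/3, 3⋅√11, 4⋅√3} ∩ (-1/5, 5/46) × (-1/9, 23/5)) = ∅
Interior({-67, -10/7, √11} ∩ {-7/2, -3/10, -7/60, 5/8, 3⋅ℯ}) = ∅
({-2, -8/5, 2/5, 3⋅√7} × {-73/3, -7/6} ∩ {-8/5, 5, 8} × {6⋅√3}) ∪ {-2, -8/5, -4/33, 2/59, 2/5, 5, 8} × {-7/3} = {-2, -8/5, -4/33, 2/59, 2/5, 5, 8} × {-7/3}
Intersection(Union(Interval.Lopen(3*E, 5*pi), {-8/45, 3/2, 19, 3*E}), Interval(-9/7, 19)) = Union({-8/45, 3/2, 19}, Interval(3*E, 5*pi))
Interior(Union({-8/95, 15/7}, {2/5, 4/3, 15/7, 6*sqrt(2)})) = EmptySet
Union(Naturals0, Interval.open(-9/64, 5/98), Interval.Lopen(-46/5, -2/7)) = Union(Interval.Lopen(-46/5, -2/7), Interval.open(-9/64, 5/98), Naturals0)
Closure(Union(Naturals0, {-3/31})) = Union({-3/31}, Naturals0)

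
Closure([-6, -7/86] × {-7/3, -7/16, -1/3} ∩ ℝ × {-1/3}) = [-6, -7/86] × {-1/3}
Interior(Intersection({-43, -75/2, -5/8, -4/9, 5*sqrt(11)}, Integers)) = EmptySet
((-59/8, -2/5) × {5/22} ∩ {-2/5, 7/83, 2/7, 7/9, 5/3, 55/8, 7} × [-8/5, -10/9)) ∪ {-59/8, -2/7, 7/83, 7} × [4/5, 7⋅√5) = {-59/8, -2/7, 7/83, 7} × [4/5, 7⋅√5)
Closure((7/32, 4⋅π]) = [7/32, 4⋅π]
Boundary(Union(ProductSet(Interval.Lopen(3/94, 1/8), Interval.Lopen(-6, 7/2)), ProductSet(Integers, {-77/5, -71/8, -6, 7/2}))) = Union(ProductSet({3/94, 1/8}, Interval(-6, 7/2)), ProductSet(Integers, {-77/5, -71/8, -6, 7/2}), ProductSet(Interval(3/94, 1/8), {-6, 7/2}))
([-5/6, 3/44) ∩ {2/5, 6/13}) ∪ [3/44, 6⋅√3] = [3/44, 6⋅√3]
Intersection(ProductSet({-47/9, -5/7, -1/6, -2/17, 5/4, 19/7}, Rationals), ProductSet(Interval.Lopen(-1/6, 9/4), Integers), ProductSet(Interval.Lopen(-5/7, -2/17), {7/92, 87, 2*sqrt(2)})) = ProductSet({-2/17}, {87})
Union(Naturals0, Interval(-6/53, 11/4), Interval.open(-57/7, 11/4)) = Union(Interval.Lopen(-57/7, 11/4), Naturals0)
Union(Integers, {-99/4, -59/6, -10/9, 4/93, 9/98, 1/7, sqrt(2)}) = Union({-99/4, -59/6, -10/9, 4/93, 9/98, 1/7, sqrt(2)}, Integers)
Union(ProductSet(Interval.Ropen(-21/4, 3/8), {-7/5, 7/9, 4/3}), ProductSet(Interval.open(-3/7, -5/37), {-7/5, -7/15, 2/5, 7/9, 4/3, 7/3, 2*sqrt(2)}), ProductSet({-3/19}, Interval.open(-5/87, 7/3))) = Union(ProductSet({-3/19}, Interval.open(-5/87, 7/3)), ProductSet(Interval.Ropen(-21/4, 3/8), {-7/5, 7/9, 4/3}), ProductSet(Interval.open(-3/7, -5/37), {-7/5, -7/15, 2/5, 7/9, 4/3, 7/3, 2*sqrt(2)}))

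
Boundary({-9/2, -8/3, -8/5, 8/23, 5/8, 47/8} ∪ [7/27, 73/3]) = {-9/2, -8/3, -8/5, 7/27, 73/3}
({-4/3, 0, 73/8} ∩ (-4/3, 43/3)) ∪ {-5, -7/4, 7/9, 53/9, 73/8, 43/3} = {-5, -7/4, 0, 7/9, 53/9, 73/8, 43/3}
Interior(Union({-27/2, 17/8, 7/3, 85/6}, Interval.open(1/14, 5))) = Interval.open(1/14, 5)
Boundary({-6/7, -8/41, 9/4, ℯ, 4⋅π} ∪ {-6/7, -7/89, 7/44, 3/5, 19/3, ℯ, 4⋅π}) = {-6/7, -8/41, -7/89, 7/44, 3/5, 9/4, 19/3, ℯ, 4⋅π}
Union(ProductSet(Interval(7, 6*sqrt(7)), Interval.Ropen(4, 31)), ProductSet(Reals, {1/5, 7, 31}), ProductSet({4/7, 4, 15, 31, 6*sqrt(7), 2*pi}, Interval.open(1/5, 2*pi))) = Union(ProductSet({4/7, 4, 15, 31, 6*sqrt(7), 2*pi}, Interval.open(1/5, 2*pi)), ProductSet(Interval(7, 6*sqrt(7)), Interval.Ropen(4, 31)), ProductSet(Reals, {1/5, 7, 31}))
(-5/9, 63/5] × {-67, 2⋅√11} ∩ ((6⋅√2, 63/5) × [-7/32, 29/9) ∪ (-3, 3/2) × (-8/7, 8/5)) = ∅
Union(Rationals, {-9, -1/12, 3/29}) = Rationals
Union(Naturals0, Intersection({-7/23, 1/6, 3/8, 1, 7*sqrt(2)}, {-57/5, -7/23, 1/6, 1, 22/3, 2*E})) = Union({-7/23, 1/6}, Naturals0)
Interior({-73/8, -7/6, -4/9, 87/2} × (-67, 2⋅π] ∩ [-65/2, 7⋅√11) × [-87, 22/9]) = ∅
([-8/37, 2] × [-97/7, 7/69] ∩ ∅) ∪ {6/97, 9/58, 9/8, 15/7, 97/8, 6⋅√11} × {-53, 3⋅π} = {6/97, 9/58, 9/8, 15/7, 97/8, 6⋅√11} × {-53, 3⋅π}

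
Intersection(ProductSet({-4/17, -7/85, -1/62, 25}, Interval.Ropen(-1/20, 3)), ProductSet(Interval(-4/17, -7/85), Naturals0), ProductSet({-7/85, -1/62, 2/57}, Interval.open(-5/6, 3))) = ProductSet({-7/85}, Range(0, 3, 1))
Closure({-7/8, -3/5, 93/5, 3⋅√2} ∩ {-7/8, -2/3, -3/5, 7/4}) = {-7/8, -3/5}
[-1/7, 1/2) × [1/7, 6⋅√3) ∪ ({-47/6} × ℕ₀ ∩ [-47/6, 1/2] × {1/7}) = [-1/7, 1/2) × [1/7, 6⋅√3)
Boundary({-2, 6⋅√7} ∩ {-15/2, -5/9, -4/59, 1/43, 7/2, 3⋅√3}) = ∅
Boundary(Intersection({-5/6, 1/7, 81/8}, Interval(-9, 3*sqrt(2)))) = {-5/6, 1/7}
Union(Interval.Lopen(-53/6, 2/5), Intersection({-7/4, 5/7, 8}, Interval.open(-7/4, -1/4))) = Interval.Lopen(-53/6, 2/5)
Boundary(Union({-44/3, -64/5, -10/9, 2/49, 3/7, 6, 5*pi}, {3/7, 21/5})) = {-44/3, -64/5, -10/9, 2/49, 3/7, 21/5, 6, 5*pi}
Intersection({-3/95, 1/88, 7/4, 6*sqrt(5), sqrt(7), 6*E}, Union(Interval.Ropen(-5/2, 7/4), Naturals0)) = {-3/95, 1/88}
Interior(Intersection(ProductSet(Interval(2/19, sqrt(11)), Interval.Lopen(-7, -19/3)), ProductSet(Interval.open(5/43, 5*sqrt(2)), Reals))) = ProductSet(Interval.open(5/43, sqrt(11)), Interval.open(-7, -19/3))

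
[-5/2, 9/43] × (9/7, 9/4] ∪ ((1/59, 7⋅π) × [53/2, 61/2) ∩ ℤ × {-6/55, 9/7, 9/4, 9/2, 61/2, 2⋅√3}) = [-5/2, 9/43] × (9/7, 9/4]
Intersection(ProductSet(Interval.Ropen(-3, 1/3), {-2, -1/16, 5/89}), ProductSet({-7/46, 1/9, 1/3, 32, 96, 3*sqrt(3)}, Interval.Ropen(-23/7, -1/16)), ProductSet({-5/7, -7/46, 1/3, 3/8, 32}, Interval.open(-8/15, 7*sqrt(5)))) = EmptySet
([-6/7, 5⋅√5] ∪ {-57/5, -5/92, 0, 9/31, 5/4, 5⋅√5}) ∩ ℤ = {0, 1, …, 11}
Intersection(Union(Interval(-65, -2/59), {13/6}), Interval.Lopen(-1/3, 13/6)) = Union({13/6}, Interval.Lopen(-1/3, -2/59))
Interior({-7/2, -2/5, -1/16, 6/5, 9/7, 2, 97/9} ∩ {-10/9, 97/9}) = ∅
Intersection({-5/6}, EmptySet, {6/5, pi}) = EmptySet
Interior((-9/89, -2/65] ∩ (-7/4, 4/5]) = (-9/89, -2/65)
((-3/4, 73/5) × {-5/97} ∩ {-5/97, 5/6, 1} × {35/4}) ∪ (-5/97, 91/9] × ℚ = (-5/97, 91/9] × ℚ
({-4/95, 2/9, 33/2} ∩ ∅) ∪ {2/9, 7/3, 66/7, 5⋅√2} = {2/9, 7/3, 66/7, 5⋅√2}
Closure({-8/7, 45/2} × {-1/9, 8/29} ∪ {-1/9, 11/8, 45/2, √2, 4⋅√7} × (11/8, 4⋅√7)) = ({-8/7, 45/2} × {-1/9, 8/29}) ∪ ({-1/9, 11/8, 45/2, √2, 4⋅√7} × [11/8, 4⋅√7])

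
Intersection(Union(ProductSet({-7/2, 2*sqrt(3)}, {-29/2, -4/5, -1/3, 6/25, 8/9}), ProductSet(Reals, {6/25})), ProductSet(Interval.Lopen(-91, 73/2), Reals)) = Union(ProductSet({-7/2, 2*sqrt(3)}, {-29/2, -4/5, -1/3, 6/25, 8/9}), ProductSet(Interval.Lopen(-91, 73/2), {6/25}))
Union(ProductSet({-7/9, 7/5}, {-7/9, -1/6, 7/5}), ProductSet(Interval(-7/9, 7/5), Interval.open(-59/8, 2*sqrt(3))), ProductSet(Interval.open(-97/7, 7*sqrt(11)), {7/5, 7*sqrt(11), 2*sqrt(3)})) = Union(ProductSet(Interval.open(-97/7, 7*sqrt(11)), {7/5, 7*sqrt(11), 2*sqrt(3)}), ProductSet(Interval(-7/9, 7/5), Interval.open(-59/8, 2*sqrt(3))))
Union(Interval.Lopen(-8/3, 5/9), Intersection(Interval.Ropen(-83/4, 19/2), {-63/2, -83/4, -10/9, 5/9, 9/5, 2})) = Union({-83/4, 9/5, 2}, Interval.Lopen(-8/3, 5/9))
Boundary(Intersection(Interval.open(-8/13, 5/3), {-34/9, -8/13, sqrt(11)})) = EmptySet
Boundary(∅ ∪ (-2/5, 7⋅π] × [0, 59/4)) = ({-2/5, 7⋅π} × [0, 59/4]) ∪ ([-2/5, 7⋅π] × {0, 59/4})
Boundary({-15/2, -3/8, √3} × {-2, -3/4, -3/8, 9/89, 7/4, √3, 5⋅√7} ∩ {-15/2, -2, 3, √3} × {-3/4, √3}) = {-15/2, √3} × {-3/4, √3}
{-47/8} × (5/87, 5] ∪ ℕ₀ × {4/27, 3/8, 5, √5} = ({-47/8} × (5/87, 5]) ∪ (ℕ₀ × {4/27, 3/8, 5, √5})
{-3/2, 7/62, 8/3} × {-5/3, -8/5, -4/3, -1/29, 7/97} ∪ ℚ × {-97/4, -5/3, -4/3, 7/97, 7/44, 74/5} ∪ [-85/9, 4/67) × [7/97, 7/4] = (ℚ × {-97/4, -5/3, -4/3, 7/97, 7/44, 74/5}) ∪ ({-3/2, 7/62, 8/3} × {-5/3, -8/5, -4/3, -1/29, 7/97}) ∪ ([-85/9, 4/67) × [7/97, 7/4])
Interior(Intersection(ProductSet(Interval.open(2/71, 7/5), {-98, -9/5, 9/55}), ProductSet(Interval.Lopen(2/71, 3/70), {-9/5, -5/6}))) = EmptySet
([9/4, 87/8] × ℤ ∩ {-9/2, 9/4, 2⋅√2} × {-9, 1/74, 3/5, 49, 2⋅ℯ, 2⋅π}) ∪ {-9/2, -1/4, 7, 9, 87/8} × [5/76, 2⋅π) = ({9/4, 2⋅√2} × {-9, 49}) ∪ ({-9/2, -1/4, 7, 9, 87/8} × [5/76, 2⋅π))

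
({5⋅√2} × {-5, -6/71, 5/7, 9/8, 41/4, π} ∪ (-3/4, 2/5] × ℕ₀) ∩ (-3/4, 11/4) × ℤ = (-3/4, 2/5] × ℕ₀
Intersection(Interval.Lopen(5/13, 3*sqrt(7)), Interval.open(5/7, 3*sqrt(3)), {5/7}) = EmptySet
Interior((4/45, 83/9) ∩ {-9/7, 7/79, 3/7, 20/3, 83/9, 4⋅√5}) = ∅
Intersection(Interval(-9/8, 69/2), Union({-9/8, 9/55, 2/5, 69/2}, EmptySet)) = {-9/8, 9/55, 2/5, 69/2}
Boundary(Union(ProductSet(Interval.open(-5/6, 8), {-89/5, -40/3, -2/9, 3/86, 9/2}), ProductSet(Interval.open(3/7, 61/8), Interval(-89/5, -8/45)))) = Union(ProductSet({3/7, 61/8}, Interval(-89/5, -8/45)), ProductSet(Interval(-5/6, 8), {-89/5, 3/86, 9/2}), ProductSet(Interval(3/7, 61/8), {-89/5, -8/45}), ProductSet(Union(Interval(-5/6, 3/7), Interval(61/8, 8)), {-89/5, -40/3, -2/9, 3/86, 9/2}))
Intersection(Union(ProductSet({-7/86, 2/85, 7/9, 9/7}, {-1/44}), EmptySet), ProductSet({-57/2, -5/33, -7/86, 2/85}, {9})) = EmptySet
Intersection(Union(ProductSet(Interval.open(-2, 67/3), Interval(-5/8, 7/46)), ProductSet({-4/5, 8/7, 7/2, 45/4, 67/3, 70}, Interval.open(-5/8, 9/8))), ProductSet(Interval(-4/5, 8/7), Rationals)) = Union(ProductSet({-4/5, 8/7}, Intersection(Interval.open(-5/8, 9/8), Rationals)), ProductSet(Interval(-4/5, 8/7), Intersection(Interval(-5/8, 7/46), Rationals)))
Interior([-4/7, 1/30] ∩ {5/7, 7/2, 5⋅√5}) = ∅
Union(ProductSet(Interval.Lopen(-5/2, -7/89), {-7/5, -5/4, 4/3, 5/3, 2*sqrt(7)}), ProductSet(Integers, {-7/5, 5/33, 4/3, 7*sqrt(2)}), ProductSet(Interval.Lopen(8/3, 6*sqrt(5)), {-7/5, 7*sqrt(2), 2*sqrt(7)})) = Union(ProductSet(Integers, {-7/5, 5/33, 4/3, 7*sqrt(2)}), ProductSet(Interval.Lopen(-5/2, -7/89), {-7/5, -5/4, 4/3, 5/3, 2*sqrt(7)}), ProductSet(Interval.Lopen(8/3, 6*sqrt(5)), {-7/5, 7*sqrt(2), 2*sqrt(7)}))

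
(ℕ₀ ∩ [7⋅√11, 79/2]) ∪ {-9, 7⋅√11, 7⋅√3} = {-9, 7⋅√11, 7⋅√3} ∪ {24, 25, …, 39}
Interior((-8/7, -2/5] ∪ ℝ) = (-∞, ∞)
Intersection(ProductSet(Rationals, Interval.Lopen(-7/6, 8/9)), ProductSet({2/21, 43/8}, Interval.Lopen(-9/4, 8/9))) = ProductSet({2/21, 43/8}, Interval.Lopen(-7/6, 8/9))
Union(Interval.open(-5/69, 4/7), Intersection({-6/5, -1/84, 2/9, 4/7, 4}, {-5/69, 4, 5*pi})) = Union({4}, Interval.open(-5/69, 4/7))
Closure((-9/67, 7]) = [-9/67, 7]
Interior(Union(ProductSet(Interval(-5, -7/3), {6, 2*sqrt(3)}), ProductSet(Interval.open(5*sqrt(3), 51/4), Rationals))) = EmptySet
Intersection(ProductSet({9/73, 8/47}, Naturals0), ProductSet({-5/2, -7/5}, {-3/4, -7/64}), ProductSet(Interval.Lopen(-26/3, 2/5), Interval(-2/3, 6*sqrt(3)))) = EmptySet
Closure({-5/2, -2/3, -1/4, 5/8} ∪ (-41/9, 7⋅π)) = [-41/9, 7⋅π]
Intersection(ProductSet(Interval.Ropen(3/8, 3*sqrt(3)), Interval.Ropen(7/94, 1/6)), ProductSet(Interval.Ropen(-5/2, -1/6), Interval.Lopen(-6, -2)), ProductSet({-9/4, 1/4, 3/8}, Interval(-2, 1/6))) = EmptySet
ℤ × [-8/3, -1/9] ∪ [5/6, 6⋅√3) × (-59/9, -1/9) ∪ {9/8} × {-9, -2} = ({9/8} × {-9, -2}) ∪ (ℤ × [-8/3, -1/9]) ∪ ([5/6, 6⋅√3) × (-59/9, -1/9))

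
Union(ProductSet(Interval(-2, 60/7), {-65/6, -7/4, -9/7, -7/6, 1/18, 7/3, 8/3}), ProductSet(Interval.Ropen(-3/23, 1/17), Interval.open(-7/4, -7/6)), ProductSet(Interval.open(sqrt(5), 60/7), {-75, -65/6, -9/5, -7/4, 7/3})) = Union(ProductSet(Interval(-2, 60/7), {-65/6, -7/4, -9/7, -7/6, 1/18, 7/3, 8/3}), ProductSet(Interval.Ropen(-3/23, 1/17), Interval.open(-7/4, -7/6)), ProductSet(Interval.open(sqrt(5), 60/7), {-75, -65/6, -9/5, -7/4, 7/3}))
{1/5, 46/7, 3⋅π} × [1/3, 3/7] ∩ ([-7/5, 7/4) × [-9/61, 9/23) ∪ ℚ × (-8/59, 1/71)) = {1/5} × [1/3, 9/23)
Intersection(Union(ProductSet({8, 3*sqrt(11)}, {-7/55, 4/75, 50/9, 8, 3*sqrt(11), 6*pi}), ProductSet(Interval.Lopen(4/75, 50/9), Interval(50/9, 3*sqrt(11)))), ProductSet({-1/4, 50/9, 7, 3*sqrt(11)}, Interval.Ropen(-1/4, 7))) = Union(ProductSet({50/9}, Interval.Ropen(50/9, 7)), ProductSet({3*sqrt(11)}, {-7/55, 4/75, 50/9}))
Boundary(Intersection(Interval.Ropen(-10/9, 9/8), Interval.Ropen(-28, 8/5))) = {-10/9, 9/8}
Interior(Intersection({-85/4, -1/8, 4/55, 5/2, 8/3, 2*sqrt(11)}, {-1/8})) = EmptySet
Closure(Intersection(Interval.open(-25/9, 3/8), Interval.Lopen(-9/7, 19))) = Interval(-9/7, 3/8)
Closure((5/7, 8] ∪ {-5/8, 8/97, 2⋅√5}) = {-5/8, 8/97} ∪ [5/7, 8]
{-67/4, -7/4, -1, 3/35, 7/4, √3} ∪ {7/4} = {-67/4, -7/4, -1, 3/35, 7/4, √3}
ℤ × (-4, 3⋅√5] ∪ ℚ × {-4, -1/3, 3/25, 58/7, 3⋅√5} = (ℤ × (-4, 3⋅√5]) ∪ (ℚ × {-4, -1/3, 3/25, 58/7, 3⋅√5})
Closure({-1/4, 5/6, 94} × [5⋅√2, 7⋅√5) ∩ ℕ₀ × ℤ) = {94} × {8, 9, …, 15}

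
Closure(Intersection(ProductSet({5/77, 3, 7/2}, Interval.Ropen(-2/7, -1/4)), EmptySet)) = EmptySet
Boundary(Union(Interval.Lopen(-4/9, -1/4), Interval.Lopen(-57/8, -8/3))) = {-57/8, -8/3, -4/9, -1/4}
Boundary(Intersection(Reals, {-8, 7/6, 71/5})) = {-8, 7/6, 71/5}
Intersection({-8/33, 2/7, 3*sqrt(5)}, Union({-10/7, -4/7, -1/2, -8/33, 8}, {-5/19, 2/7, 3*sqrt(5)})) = {-8/33, 2/7, 3*sqrt(5)}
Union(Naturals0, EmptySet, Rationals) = Rationals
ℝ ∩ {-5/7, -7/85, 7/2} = {-5/7, -7/85, 7/2}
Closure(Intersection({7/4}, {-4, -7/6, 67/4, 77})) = EmptySet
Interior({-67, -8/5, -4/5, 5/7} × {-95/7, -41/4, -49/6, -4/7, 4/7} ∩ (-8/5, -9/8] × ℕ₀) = ∅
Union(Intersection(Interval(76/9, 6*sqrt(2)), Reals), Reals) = Interval(-oo, oo)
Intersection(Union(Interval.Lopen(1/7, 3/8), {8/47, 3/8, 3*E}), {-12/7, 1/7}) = EmptySet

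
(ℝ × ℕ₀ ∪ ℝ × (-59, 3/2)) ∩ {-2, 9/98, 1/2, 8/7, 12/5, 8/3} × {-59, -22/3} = {-2, 9/98, 1/2, 8/7, 12/5, 8/3} × {-22/3}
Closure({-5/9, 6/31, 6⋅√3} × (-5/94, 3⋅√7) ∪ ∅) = {-5/9, 6/31, 6⋅√3} × [-5/94, 3⋅√7]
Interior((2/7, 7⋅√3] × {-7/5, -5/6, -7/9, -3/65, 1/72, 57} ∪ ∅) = ∅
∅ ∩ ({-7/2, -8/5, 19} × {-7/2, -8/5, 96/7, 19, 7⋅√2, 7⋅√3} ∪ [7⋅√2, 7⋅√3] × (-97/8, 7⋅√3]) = ∅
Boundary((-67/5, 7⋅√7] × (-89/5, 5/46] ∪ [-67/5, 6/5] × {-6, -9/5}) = ({-67/5, 7⋅√7} × [-89/5, 5/46]) ∪ ([-67/5, 7⋅√7] × {-89/5, 5/46})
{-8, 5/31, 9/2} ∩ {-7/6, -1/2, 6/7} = ∅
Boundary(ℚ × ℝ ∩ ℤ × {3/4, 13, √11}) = ℤ × {3/4, 13, √11}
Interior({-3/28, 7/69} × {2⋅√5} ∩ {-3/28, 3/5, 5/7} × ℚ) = ∅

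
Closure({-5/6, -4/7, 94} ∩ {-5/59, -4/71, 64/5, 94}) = {94}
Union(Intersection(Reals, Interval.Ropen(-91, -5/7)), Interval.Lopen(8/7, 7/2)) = Union(Interval.Ropen(-91, -5/7), Interval.Lopen(8/7, 7/2))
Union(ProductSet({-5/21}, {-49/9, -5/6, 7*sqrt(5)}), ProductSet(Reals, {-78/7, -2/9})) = Union(ProductSet({-5/21}, {-49/9, -5/6, 7*sqrt(5)}), ProductSet(Reals, {-78/7, -2/9}))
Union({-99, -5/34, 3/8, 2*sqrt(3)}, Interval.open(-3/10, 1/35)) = Union({-99, 3/8, 2*sqrt(3)}, Interval.open(-3/10, 1/35))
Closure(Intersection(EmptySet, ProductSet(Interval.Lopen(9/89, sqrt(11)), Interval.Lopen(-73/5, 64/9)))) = EmptySet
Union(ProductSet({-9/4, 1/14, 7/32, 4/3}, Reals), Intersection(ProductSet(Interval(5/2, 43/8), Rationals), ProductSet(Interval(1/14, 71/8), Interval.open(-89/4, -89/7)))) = Union(ProductSet({-9/4, 1/14, 7/32, 4/3}, Reals), ProductSet(Interval(5/2, 43/8), Intersection(Interval.open(-89/4, -89/7), Rationals)))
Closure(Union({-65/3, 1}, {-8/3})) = {-65/3, -8/3, 1}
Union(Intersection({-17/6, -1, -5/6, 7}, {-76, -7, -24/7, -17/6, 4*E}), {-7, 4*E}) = {-7, -17/6, 4*E}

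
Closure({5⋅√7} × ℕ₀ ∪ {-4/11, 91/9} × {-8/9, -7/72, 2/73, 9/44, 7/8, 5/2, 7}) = ({5⋅√7} × ℕ₀) ∪ ({-4/11, 91/9} × {-8/9, -7/72, 2/73, 9/44, 7/8, 5/2, 7})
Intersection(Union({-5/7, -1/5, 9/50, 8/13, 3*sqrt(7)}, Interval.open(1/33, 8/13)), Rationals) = Union({-5/7, -1/5}, Intersection(Interval.Lopen(1/33, 8/13), Rationals))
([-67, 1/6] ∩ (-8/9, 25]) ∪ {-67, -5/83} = {-67} ∪ (-8/9, 1/6]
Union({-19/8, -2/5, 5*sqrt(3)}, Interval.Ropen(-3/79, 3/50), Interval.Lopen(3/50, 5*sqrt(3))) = Union({-19/8, -2/5}, Interval.Ropen(-3/79, 3/50), Interval.Lopen(3/50, 5*sqrt(3)))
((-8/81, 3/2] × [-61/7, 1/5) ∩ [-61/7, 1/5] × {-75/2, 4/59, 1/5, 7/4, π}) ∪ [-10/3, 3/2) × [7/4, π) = ((-8/81, 1/5] × {4/59}) ∪ ([-10/3, 3/2) × [7/4, π))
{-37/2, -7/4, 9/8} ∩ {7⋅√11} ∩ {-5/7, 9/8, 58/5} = ∅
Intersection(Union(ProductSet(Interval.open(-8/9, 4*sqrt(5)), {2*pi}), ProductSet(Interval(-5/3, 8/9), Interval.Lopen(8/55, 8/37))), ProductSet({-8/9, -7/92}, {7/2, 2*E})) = EmptySet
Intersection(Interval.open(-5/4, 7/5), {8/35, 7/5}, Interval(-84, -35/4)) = EmptySet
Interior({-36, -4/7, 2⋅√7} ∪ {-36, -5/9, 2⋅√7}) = ∅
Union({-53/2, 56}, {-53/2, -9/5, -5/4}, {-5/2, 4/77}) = {-53/2, -5/2, -9/5, -5/4, 4/77, 56}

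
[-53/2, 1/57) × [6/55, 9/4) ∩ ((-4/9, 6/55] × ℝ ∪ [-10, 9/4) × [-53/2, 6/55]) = ([-10, 1/57) × {6/55}) ∪ ((-4/9, 1/57) × [6/55, 9/4))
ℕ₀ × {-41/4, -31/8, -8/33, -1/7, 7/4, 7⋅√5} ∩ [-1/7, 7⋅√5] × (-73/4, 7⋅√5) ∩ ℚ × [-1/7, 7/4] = {0, 1, …, 15} × {-1/7, 7/4}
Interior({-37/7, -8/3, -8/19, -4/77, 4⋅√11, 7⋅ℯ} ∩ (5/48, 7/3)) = ∅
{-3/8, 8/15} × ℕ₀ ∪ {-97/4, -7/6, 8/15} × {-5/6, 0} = ({-3/8, 8/15} × ℕ₀) ∪ ({-97/4, -7/6, 8/15} × {-5/6, 0})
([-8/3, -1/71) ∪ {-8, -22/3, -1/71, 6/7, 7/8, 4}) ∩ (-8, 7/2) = {-22/3, 6/7, 7/8} ∪ [-8/3, -1/71]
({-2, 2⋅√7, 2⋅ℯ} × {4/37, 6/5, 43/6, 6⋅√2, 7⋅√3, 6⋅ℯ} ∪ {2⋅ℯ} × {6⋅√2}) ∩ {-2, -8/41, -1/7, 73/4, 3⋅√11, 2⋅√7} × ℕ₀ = ∅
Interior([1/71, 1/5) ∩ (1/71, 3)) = (1/71, 1/5)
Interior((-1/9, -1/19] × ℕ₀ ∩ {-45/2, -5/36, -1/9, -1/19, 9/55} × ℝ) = ∅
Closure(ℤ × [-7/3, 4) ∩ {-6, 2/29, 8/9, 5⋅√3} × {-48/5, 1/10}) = {-6} × {1/10}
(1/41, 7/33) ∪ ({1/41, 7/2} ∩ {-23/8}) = (1/41, 7/33)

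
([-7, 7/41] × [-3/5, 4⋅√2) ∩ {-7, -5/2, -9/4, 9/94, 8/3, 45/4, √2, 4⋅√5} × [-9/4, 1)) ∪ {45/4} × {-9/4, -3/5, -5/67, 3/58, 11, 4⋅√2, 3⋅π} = ({-7, -5/2, -9/4, 9/94} × [-3/5, 1)) ∪ ({45/4} × {-9/4, -3/5, -5/67, 3/58, 11, 4⋅√2, 3⋅π})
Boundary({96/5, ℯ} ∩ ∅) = ∅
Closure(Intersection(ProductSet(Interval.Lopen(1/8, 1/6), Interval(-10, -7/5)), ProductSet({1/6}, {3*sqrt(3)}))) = EmptySet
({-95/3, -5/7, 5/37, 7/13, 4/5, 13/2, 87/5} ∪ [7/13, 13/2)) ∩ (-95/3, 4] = {-5/7, 5/37} ∪ [7/13, 4]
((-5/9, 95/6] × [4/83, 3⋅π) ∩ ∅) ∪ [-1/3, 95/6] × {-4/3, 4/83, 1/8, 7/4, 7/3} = [-1/3, 95/6] × {-4/3, 4/83, 1/8, 7/4, 7/3}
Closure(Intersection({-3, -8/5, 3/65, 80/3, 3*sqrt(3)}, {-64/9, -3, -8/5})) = {-3, -8/5}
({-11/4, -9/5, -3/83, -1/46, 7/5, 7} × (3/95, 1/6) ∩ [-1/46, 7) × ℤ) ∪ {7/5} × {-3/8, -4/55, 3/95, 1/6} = {7/5} × {-3/8, -4/55, 3/95, 1/6}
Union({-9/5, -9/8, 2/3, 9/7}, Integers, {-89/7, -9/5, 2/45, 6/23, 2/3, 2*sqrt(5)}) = Union({-89/7, -9/5, -9/8, 2/45, 6/23, 2/3, 9/7, 2*sqrt(5)}, Integers)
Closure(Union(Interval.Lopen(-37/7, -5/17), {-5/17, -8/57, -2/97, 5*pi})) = Union({-8/57, -2/97, 5*pi}, Interval(-37/7, -5/17))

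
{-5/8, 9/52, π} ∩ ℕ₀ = ∅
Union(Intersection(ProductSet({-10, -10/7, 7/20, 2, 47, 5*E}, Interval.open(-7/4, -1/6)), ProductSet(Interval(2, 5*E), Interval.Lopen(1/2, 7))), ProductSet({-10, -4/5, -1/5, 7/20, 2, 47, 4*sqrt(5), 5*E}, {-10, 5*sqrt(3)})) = ProductSet({-10, -4/5, -1/5, 7/20, 2, 47, 4*sqrt(5), 5*E}, {-10, 5*sqrt(3)})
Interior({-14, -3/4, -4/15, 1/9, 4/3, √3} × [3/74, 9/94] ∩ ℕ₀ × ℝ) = ∅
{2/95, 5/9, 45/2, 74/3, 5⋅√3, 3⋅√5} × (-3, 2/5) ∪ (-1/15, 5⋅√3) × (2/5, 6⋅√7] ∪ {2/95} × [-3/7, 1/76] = ((-1/15, 5⋅√3) × (2/5, 6⋅√7]) ∪ ({2/95, 5/9, 45/2, 74/3, 5⋅√3, 3⋅√5} × (-3, 2/5))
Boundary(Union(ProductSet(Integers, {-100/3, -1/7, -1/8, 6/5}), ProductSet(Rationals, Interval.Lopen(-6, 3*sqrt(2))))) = Union(ProductSet(Integers, {-100/3, -1/7, -1/8, 6/5}), ProductSet(Reals, Interval(-6, 3*sqrt(2))))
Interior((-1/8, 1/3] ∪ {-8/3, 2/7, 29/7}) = (-1/8, 1/3)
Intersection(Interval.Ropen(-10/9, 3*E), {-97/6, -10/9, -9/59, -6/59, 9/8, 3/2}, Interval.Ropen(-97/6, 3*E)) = {-10/9, -9/59, -6/59, 9/8, 3/2}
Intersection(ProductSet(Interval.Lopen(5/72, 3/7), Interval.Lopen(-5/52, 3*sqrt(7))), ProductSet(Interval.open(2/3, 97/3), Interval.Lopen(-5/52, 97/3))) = EmptySet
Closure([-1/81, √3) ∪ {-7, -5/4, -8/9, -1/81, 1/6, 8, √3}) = {-7, -5/4, -8/9, 8} ∪ [-1/81, √3]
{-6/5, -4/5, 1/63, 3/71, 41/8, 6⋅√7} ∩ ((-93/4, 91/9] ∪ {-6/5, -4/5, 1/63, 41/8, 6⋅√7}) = {-6/5, -4/5, 1/63, 3/71, 41/8, 6⋅√7}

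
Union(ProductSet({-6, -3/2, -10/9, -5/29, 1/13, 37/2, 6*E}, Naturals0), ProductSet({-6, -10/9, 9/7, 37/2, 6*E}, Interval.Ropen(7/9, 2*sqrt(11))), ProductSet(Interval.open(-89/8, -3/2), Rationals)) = Union(ProductSet({-6, -10/9, 9/7, 37/2, 6*E}, Interval.Ropen(7/9, 2*sqrt(11))), ProductSet({-6, -3/2, -10/9, -5/29, 1/13, 37/2, 6*E}, Naturals0), ProductSet(Interval.open(-89/8, -3/2), Rationals))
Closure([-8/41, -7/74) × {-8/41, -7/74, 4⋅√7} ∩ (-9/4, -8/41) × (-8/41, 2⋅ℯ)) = ∅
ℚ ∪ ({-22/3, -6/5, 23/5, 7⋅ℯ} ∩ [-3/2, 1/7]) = ℚ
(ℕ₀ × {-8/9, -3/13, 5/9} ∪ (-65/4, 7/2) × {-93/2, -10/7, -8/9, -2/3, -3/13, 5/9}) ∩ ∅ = ∅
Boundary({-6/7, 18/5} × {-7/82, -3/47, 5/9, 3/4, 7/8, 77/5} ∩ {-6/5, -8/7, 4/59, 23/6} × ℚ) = ∅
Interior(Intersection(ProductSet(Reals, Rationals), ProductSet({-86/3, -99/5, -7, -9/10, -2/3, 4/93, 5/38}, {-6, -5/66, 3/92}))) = EmptySet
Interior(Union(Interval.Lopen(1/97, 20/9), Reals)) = Interval(-oo, oo)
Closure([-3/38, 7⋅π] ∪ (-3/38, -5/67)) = [-3/38, 7⋅π]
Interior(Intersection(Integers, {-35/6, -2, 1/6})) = EmptySet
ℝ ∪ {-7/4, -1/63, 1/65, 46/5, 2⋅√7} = ℝ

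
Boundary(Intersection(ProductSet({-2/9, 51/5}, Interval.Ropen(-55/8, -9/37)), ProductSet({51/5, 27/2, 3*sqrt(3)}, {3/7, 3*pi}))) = EmptySet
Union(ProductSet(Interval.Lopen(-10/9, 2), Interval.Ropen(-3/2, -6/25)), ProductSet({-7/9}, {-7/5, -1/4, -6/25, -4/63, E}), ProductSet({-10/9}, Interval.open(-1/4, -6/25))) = Union(ProductSet({-10/9}, Interval.open(-1/4, -6/25)), ProductSet({-7/9}, {-7/5, -1/4, -6/25, -4/63, E}), ProductSet(Interval.Lopen(-10/9, 2), Interval.Ropen(-3/2, -6/25)))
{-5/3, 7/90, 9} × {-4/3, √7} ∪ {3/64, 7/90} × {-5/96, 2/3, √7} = ({3/64, 7/90} × {-5/96, 2/3, √7}) ∪ ({-5/3, 7/90, 9} × {-4/3, √7})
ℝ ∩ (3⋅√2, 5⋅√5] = (3⋅√2, 5⋅√5]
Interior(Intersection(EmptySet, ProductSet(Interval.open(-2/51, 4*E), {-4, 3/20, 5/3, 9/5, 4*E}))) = EmptySet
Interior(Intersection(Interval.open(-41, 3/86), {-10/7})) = EmptySet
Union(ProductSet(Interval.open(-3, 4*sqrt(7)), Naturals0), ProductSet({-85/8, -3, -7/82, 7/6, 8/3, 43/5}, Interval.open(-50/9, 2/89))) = Union(ProductSet({-85/8, -3, -7/82, 7/6, 8/3, 43/5}, Interval.open(-50/9, 2/89)), ProductSet(Interval.open(-3, 4*sqrt(7)), Naturals0))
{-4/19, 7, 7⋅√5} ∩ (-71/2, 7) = {-4/19}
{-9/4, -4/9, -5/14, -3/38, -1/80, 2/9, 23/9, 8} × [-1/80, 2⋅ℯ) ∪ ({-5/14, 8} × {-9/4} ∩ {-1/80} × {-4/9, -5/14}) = {-9/4, -4/9, -5/14, -3/38, -1/80, 2/9, 23/9, 8} × [-1/80, 2⋅ℯ)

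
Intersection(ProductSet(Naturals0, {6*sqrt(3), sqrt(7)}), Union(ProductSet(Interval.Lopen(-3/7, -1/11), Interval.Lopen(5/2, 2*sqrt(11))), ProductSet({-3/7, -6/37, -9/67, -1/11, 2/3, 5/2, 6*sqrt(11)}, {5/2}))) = EmptySet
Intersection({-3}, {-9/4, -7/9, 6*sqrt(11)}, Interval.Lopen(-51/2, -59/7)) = EmptySet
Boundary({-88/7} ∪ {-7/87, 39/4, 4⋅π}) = {-88/7, -7/87, 39/4, 4⋅π}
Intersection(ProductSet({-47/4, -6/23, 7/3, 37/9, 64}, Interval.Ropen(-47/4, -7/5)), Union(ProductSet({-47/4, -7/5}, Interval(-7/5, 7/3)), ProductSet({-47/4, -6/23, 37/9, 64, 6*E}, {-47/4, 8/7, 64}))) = ProductSet({-47/4, -6/23, 37/9, 64}, {-47/4})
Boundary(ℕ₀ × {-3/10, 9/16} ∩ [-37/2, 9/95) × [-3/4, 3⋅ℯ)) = {0} × {-3/10, 9/16}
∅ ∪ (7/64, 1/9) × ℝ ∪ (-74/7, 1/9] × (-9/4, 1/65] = ((7/64, 1/9) × ℝ) ∪ ((-74/7, 1/9] × (-9/4, 1/65])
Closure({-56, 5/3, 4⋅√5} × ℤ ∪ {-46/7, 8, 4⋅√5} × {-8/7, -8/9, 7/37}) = ({-56, 5/3, 4⋅√5} × ℤ) ∪ ({-46/7, 8, 4⋅√5} × {-8/7, -8/9, 7/37})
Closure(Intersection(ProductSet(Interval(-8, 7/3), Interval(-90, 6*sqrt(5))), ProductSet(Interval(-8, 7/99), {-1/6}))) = ProductSet(Interval(-8, 7/99), {-1/6})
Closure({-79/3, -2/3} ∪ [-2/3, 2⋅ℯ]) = {-79/3} ∪ [-2/3, 2⋅ℯ]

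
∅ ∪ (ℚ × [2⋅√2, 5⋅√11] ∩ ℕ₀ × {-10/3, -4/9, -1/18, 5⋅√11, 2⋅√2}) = ℕ₀ × {5⋅√11, 2⋅√2}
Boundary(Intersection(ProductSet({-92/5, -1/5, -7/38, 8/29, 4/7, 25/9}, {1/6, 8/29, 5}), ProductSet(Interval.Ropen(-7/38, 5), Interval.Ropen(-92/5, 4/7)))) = ProductSet({-7/38, 8/29, 4/7, 25/9}, {1/6, 8/29})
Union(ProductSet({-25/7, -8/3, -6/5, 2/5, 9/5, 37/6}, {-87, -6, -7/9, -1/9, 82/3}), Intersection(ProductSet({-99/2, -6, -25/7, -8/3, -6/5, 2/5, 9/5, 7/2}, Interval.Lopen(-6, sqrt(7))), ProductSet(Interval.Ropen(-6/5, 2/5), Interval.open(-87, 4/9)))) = Union(ProductSet({-6/5}, Interval.open(-6, 4/9)), ProductSet({-25/7, -8/3, -6/5, 2/5, 9/5, 37/6}, {-87, -6, -7/9, -1/9, 82/3}))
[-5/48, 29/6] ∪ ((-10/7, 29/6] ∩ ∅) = [-5/48, 29/6]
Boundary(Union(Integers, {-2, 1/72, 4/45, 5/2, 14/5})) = Union({1/72, 4/45, 5/2, 14/5}, Integers)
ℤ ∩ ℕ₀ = ℕ₀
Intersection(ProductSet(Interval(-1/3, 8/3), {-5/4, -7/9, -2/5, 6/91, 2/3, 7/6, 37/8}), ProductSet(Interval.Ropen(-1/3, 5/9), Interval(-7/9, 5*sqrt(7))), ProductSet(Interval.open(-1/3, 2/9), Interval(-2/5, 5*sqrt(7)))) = ProductSet(Interval.open(-1/3, 2/9), {-2/5, 6/91, 2/3, 7/6, 37/8})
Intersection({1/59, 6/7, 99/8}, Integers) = EmptySet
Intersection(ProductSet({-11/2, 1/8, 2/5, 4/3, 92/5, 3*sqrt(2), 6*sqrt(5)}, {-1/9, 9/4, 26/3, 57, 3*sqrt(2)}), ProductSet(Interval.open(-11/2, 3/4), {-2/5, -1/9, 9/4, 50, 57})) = ProductSet({1/8, 2/5}, {-1/9, 9/4, 57})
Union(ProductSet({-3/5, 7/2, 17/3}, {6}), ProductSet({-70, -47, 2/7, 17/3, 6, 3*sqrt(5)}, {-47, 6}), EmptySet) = Union(ProductSet({-3/5, 7/2, 17/3}, {6}), ProductSet({-70, -47, 2/7, 17/3, 6, 3*sqrt(5)}, {-47, 6}))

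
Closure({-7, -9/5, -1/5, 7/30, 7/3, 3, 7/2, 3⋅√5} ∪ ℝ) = ℝ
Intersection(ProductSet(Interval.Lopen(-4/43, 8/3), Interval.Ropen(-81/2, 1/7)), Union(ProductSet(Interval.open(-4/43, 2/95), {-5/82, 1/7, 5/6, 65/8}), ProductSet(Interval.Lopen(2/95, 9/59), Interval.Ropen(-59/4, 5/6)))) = Union(ProductSet(Interval.open(-4/43, 2/95), {-5/82}), ProductSet(Interval.Lopen(2/95, 9/59), Interval.Ropen(-59/4, 1/7)))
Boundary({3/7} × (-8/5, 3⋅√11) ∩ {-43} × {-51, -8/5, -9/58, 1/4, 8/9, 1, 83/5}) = ∅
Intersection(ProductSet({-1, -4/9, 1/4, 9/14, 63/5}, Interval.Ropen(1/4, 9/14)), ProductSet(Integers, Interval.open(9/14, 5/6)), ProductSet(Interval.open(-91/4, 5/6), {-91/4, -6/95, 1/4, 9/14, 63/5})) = EmptySet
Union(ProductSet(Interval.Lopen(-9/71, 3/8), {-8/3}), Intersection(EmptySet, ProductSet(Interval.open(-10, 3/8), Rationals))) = ProductSet(Interval.Lopen(-9/71, 3/8), {-8/3})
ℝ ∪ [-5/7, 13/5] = (-∞, ∞)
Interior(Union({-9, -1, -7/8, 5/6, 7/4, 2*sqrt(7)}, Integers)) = EmptySet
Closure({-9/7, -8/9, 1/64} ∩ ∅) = ∅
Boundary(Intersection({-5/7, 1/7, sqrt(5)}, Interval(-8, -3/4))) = EmptySet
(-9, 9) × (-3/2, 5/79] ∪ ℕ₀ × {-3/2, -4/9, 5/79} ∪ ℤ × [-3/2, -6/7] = (ℕ₀ × {-3/2, -4/9, 5/79}) ∪ (ℤ × [-3/2, -6/7]) ∪ ((-9, 9) × (-3/2, 5/79])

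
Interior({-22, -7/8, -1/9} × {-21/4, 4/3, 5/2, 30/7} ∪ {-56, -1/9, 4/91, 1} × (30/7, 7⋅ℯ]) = ∅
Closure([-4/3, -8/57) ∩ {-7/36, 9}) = {-7/36}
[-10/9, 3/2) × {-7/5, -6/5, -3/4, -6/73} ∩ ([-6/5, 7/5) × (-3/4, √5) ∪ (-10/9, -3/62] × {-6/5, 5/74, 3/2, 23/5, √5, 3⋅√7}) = ((-10/9, -3/62] × {-6/5}) ∪ ([-10/9, 7/5) × {-6/73})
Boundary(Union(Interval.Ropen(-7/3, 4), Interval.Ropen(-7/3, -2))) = {-7/3, 4}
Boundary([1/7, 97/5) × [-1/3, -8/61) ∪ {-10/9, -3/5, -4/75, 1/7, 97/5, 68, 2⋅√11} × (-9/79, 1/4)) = ({1/7, 97/5} × [-1/3, -8/61]) ∪ ([1/7, 97/5] × {-1/3, -8/61}) ∪ ({-10/9, -3/5, -4/75, 1/7, 97/5, 68, 2⋅√11} × [-9/79, 1/4])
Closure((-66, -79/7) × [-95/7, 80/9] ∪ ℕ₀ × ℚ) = (ℕ₀ \ (-66, -79/7) × ℝ) ∪ ([-66, -79/7] × [-95/7, 80/9]) ∪ (ℕ₀ × (ℚ ∪ (-∞, -95/7] ∪ [80/9, ∞)))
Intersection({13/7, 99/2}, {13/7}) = {13/7}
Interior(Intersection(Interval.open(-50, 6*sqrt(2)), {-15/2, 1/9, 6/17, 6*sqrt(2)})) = EmptySet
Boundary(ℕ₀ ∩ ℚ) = ℕ₀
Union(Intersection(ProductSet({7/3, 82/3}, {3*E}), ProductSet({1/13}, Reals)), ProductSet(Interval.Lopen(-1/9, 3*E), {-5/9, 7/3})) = ProductSet(Interval.Lopen(-1/9, 3*E), {-5/9, 7/3})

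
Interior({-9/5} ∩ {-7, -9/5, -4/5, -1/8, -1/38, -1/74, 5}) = ∅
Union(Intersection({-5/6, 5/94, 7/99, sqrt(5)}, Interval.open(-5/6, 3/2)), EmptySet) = {5/94, 7/99}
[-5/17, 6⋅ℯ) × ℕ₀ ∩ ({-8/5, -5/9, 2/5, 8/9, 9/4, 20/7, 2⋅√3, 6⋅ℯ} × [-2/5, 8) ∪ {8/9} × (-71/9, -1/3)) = {2/5, 8/9, 9/4, 20/7, 2⋅√3} × {0, 1, …, 7}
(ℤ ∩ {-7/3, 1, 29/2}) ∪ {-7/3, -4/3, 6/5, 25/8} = {-7/3, -4/3, 1, 6/5, 25/8}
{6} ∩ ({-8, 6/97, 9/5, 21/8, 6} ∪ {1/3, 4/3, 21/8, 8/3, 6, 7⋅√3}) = {6}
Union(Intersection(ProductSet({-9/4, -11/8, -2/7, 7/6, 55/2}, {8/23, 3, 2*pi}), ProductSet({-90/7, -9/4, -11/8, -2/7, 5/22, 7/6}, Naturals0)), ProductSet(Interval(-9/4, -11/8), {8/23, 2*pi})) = Union(ProductSet({-9/4, -11/8, -2/7, 7/6}, {3}), ProductSet(Interval(-9/4, -11/8), {8/23, 2*pi}))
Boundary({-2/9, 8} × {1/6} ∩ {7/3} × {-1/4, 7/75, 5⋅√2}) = ∅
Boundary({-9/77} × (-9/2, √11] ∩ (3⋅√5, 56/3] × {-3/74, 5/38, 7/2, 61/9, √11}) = ∅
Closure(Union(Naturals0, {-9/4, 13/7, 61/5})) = Union({-9/4, 13/7, 61/5}, Naturals0)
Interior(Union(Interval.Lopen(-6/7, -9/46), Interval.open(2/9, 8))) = Union(Interval.open(-6/7, -9/46), Interval.open(2/9, 8))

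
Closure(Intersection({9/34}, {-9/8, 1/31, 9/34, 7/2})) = {9/34}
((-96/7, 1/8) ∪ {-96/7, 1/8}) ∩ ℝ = [-96/7, 1/8]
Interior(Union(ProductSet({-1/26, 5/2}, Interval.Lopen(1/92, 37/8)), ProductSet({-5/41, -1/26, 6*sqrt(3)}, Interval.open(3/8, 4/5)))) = EmptySet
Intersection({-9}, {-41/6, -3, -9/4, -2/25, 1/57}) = EmptySet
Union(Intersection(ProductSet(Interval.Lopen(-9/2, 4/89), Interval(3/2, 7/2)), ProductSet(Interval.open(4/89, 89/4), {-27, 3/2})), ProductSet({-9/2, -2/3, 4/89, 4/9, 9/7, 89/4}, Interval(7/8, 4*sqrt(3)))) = ProductSet({-9/2, -2/3, 4/89, 4/9, 9/7, 89/4}, Interval(7/8, 4*sqrt(3)))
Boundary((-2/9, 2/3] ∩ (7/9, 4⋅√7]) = ∅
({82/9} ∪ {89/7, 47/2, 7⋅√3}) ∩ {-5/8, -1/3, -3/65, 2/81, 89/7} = {89/7}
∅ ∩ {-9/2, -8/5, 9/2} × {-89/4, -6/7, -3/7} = ∅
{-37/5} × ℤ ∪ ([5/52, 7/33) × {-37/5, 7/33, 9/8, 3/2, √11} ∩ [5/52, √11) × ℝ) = ({-37/5} × ℤ) ∪ ([5/52, 7/33) × {-37/5, 7/33, 9/8, 3/2, √11})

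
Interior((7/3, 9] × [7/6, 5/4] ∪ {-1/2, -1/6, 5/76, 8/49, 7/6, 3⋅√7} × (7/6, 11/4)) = (7/3, 9) × (7/6, 5/4)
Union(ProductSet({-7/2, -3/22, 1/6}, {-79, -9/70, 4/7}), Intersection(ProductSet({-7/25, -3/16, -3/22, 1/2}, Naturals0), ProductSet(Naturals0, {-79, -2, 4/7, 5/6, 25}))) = ProductSet({-7/2, -3/22, 1/6}, {-79, -9/70, 4/7})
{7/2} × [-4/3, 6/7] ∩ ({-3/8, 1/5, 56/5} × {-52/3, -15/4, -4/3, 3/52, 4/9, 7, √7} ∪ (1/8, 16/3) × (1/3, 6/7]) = {7/2} × (1/3, 6/7]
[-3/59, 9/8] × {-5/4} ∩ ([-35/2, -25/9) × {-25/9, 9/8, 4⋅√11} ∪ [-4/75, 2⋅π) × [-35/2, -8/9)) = [-3/59, 9/8] × {-5/4}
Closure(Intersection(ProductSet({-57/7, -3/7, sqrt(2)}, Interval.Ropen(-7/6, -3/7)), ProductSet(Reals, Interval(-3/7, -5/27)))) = EmptySet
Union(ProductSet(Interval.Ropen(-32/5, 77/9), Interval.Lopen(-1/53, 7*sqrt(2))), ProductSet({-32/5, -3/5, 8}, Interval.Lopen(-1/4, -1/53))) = Union(ProductSet({-32/5, -3/5, 8}, Interval.Lopen(-1/4, -1/53)), ProductSet(Interval.Ropen(-32/5, 77/9), Interval.Lopen(-1/53, 7*sqrt(2))))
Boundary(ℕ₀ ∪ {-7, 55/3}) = {-7, 55/3} ∪ ℕ₀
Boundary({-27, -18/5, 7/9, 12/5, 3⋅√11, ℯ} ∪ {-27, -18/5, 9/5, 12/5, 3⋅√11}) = {-27, -18/5, 7/9, 9/5, 12/5, 3⋅√11, ℯ}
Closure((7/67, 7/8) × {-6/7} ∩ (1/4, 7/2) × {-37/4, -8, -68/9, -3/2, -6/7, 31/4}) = [1/4, 7/8] × {-6/7}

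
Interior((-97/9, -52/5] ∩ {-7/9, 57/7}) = ∅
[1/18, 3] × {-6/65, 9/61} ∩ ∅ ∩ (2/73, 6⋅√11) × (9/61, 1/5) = ∅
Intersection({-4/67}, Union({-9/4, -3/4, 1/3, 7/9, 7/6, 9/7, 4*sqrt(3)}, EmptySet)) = EmptySet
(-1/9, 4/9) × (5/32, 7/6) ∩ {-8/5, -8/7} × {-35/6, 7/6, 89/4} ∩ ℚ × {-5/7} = ∅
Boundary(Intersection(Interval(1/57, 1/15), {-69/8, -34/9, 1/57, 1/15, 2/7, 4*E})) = {1/57, 1/15}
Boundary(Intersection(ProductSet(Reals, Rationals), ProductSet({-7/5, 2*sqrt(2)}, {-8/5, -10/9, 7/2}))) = ProductSet({-7/5, 2*sqrt(2)}, {-8/5, -10/9, 7/2})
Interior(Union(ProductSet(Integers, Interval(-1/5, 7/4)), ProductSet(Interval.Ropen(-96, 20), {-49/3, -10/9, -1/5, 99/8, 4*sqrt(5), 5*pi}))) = EmptySet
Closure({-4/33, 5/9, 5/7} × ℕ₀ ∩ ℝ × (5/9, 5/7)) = ∅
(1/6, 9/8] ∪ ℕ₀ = ℕ₀ ∪ (1/6, 9/8]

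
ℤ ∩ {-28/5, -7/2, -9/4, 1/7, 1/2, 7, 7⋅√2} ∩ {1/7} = ∅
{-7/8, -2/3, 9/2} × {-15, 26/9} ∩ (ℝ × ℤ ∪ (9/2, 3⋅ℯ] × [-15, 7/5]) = {-7/8, -2/3, 9/2} × {-15}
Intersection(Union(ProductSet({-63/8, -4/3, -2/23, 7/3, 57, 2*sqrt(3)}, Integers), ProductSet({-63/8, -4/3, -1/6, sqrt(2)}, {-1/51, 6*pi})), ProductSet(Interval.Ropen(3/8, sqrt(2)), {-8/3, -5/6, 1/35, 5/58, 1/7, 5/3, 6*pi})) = EmptySet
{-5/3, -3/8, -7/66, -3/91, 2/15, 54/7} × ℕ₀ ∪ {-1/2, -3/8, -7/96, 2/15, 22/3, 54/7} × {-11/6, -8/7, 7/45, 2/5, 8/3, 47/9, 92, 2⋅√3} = ({-5/3, -3/8, -7/66, -3/91, 2/15, 54/7} × ℕ₀) ∪ ({-1/2, -3/8, -7/96, 2/15, 22/3, 54/7} × {-11/6, -8/7, 7/45, 2/5, 8/3, 47/9, 92, 2⋅√3})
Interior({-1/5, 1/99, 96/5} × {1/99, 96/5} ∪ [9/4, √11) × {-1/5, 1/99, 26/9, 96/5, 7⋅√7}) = ∅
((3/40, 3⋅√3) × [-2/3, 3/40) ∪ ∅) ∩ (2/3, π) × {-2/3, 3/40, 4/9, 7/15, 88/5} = (2/3, π) × {-2/3}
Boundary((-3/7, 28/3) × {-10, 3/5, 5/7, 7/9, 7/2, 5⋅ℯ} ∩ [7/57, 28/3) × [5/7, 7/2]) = [7/57, 28/3] × {5/7, 7/9, 7/2}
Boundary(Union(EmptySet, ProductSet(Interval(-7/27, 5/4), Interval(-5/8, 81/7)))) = Union(ProductSet({-7/27, 5/4}, Interval(-5/8, 81/7)), ProductSet(Interval(-7/27, 5/4), {-5/8, 81/7}))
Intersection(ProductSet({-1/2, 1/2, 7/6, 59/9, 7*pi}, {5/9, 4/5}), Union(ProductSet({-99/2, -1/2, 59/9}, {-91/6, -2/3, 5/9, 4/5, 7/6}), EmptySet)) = ProductSet({-1/2, 59/9}, {5/9, 4/5})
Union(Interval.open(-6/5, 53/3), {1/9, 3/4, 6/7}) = Interval.open(-6/5, 53/3)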